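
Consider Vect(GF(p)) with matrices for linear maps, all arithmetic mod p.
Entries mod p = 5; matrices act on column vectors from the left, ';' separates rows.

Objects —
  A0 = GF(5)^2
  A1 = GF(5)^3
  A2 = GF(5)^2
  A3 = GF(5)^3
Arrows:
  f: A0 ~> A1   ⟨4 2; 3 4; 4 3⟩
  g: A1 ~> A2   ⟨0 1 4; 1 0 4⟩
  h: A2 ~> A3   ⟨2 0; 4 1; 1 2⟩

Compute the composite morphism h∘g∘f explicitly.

  e0=⟨1,0⟩ f~>⟨4,3,4⟩ g~>⟨4,0⟩ h~>⟨3,1,4⟩
  e1=⟨0,1⟩ f~>⟨2,4,3⟩ g~>⟨1,4⟩ h~>⟨2,3,4⟩
composite: ⟨3 2; 1 3; 4 4⟩

Answer: ⟨3 2; 1 3; 4 4⟩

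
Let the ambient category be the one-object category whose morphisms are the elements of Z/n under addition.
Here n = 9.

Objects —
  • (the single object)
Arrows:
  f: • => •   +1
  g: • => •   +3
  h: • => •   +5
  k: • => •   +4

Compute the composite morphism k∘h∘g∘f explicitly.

  0 +1≡1 +3≡4 +5≡0 +4≡4  (mod 9)
⟦path⟧: +4

Answer: +4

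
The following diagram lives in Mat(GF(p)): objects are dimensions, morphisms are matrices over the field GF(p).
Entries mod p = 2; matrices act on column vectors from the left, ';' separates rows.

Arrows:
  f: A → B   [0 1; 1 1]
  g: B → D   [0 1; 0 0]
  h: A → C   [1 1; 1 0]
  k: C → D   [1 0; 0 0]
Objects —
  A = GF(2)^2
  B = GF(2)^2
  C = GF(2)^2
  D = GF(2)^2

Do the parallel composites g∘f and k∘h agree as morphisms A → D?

1) trace f;g:
  e0=(1,0) f→(0,1) g→(1,0)
  e1=(0,1) f→(1,1) g→(1,0)
  ⟦path⟧₁ = [1 1; 0 0]
2) trace h;k:
  e0=(1,0) h→(1,1) k→(1,0)
  e1=(0,1) h→(1,0) k→(1,0)
  ⟦path⟧₂ = [1 1; 0 0]
Equal? equal; square commutes

Answer: COMMUTES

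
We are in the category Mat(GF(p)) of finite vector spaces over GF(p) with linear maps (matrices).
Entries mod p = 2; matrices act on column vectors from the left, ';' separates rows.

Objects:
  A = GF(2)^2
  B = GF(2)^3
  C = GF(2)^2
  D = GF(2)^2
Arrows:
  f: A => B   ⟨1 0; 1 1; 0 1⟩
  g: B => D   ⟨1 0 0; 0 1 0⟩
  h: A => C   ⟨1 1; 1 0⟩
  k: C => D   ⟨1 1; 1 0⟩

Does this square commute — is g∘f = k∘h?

Along f;g (path 1):
  e0=[1,0] f=>[1,1,0] g=>[1,1]
  e1=[0,1] f=>[0,1,1] g=>[0,1]
  result₁ = ⟨1 0; 1 1⟩
Along h;k (path 2):
  e0=[1,0] h=>[1,1] k=>[0,1]
  e1=[0,1] h=>[1,0] k=>[1,1]
  result₂ = ⟨0 1; 1 1⟩
Equal? NO — does not commute

Answer: DOES NOT COMMUTE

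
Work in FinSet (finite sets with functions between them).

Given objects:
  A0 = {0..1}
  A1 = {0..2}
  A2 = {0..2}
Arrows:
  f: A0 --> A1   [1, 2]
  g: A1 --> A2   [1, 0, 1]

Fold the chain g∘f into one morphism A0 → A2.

Answer: [0, 1]

Derivation:
  0 f-->1 g-->0
  1 f-->2 g-->1
result: [0, 1]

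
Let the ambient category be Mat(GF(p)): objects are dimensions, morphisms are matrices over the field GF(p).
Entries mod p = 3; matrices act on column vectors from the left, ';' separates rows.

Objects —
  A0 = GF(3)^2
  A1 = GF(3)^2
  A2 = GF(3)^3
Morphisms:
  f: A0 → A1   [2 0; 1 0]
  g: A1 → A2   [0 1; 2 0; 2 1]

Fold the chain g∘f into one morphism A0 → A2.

Answer: [1 0; 1 0; 2 0]

Derivation:
  e0=⟨1,0⟩ f→⟨2,1⟩ g→⟨1,1,2⟩
  e1=⟨0,1⟩ f→⟨0,0⟩ g→⟨0,0,0⟩
⟦path⟧: [1 0; 1 0; 2 0]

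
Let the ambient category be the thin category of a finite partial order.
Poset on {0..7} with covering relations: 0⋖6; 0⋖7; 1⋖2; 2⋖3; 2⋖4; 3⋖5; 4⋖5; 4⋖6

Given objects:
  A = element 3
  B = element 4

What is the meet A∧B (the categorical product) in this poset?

Common predecessors of 3,4: {1,2}
  1 ⊑ 2
  2 ⊑ 2
glb = 2

Answer: A∧B = 2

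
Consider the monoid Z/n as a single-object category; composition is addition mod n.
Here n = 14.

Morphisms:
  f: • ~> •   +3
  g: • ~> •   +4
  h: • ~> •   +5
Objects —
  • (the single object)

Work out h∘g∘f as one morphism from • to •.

  0 +3≡3 +4≡7 +5≡12  (mod 14)
composite: +12

Answer: +12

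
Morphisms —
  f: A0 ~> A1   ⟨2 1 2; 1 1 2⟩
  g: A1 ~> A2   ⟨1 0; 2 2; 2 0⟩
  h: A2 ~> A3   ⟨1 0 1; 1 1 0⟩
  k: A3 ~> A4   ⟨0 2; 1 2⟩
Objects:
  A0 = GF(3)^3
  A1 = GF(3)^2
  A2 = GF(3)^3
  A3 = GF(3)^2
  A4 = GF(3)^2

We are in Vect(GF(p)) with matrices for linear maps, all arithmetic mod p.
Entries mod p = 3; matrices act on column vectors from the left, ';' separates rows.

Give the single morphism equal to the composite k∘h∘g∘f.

  e0=(1,0,0) f~>(2,1) g~>(2,0,1) h~>(0,2) k~>(1,1)
  e1=(0,1,0) f~>(1,1) g~>(1,1,2) h~>(0,2) k~>(1,1)
  e2=(0,0,1) f~>(2,2) g~>(2,2,1) h~>(0,1) k~>(2,2)
result: ⟨1 1 2; 1 1 2⟩

Answer: ⟨1 1 2; 1 1 2⟩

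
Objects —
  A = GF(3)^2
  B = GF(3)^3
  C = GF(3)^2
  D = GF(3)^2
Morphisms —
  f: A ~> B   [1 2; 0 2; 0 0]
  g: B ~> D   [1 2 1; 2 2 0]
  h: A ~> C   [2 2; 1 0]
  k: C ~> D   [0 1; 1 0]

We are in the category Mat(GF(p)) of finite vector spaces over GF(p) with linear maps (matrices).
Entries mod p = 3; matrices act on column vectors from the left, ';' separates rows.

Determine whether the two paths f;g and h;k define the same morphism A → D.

Along f;g (path 1):
  e0=(1,0) f~>(1,0,0) g~>(1,2)
  e1=(0,1) f~>(2,2,0) g~>(0,2)
  ⟦path⟧₁ = [1 0; 2 2]
Along h;k (path 2):
  e0=(1,0) h~>(2,1) k~>(1,2)
  e1=(0,1) h~>(2,0) k~>(0,2)
  ⟦path⟧₂ = [1 0; 2 2]
Equal? same morphism ✓

Answer: COMMUTES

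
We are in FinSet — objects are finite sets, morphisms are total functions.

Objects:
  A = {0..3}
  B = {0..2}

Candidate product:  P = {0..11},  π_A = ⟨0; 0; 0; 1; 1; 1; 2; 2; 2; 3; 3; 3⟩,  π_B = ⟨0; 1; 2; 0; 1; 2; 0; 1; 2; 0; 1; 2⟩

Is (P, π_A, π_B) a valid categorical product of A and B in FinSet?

|A|·|B| = 4·3 = 12;  |P| = 12
Check the pairing map k ↦ (π_A(k), π_B(k)):
  0 -> (0,0)
  1 -> (0,1)
  2 -> (0,2)
  3 -> (1,0)
  4 -> (1,1)
  5 -> (1,2)
  6 -> (2,0)
  7 -> (2,1)
  8 -> (2,2)
  9 -> (3,0)
  10 -> (3,1)
  11 -> (3,2)
distinct pairs in image: 12 / 12 needed
  → bijection onto A×B; projections well-typed.

Answer: VALID PRODUCT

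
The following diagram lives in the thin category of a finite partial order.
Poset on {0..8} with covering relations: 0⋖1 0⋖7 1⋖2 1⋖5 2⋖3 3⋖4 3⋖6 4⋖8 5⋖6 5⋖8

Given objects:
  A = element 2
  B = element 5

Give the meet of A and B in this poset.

Answer: A∧B = 1

Work:
Lower bounds of A=2 and B=5: {0,1}
  0 ≤ 1
  1 ≤ 1
glb = 1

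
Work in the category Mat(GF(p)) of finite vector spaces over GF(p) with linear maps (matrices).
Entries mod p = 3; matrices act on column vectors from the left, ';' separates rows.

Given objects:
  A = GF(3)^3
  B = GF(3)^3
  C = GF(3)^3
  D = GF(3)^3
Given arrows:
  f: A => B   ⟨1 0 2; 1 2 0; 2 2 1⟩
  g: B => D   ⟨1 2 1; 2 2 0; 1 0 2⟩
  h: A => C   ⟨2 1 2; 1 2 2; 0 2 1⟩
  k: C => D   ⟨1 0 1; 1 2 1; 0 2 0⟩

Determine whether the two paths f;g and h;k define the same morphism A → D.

Along f;g (path 1):
  e0=⟨1,0,0⟩ f=>⟨1,1,2⟩ g=>⟨2,1,2⟩
  e1=⟨0,1,0⟩ f=>⟨0,2,2⟩ g=>⟨0,1,1⟩
  e2=⟨0,0,1⟩ f=>⟨2,0,1⟩ g=>⟨0,1,1⟩
  ⟦path⟧₁ = ⟨2 0 0; 1 1 1; 2 1 1⟩
Along h;k (path 2):
  e0=⟨1,0,0⟩ h=>⟨2,1,0⟩ k=>⟨2,1,2⟩
  e1=⟨0,1,0⟩ h=>⟨1,2,2⟩ k=>⟨0,1,1⟩
  e2=⟨0,0,1⟩ h=>⟨2,2,1⟩ k=>⟨0,1,1⟩
  ⟦path⟧₂ = ⟨2 0 0; 1 1 1; 2 1 1⟩
Equal? same morphism ✓

Answer: COMMUTES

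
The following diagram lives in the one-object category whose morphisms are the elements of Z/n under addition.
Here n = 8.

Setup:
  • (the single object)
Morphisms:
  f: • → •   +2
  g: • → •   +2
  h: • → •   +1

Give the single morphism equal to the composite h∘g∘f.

Answer: +5

Work:
  0 +2≡2 +2≡4 +1≡5  (mod 8)
result: +5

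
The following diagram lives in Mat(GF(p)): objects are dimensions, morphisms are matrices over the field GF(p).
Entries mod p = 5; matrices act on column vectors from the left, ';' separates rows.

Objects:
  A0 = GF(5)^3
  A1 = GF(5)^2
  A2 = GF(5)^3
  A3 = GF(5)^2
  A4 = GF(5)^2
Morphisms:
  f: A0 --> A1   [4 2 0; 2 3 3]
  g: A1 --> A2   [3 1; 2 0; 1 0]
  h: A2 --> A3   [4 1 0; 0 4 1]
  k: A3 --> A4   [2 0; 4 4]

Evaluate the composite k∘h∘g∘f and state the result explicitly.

Answer: [3 0 4; 0 2 3]

Derivation:
  e0=(1,0,0) f-->(4,2) g-->(4,3,4) h-->(4,1) k-->(3,0)
  e1=(0,1,0) f-->(2,3) g-->(4,4,2) h-->(0,3) k-->(0,2)
  e2=(0,0,1) f-->(0,3) g-->(3,0,0) h-->(2,0) k-->(4,3)
composite: [3 0 4; 0 2 3]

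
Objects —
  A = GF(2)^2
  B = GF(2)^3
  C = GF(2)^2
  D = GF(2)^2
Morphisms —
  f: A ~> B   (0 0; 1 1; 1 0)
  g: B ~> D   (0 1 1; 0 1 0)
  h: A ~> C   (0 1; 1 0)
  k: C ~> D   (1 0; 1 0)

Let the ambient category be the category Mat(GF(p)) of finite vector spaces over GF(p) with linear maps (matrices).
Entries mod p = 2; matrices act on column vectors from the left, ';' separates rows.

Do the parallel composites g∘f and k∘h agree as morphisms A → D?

Answer: DOES NOT COMMUTE

Trace:
Path 1 = f;g:
  e0=[1,0] f~>[0,1,1] g~>[0,1]
  e1=[0,1] f~>[0,1,0] g~>[1,1]
  ⟦path⟧₁ = (0 1; 1 1)
Path 2 = h;k:
  e0=[1,0] h~>[0,1] k~>[0,0]
  e1=[0,1] h~>[1,0] k~>[1,1]
  ⟦path⟧₂ = (0 1; 0 1)
Equal? differ; not commutative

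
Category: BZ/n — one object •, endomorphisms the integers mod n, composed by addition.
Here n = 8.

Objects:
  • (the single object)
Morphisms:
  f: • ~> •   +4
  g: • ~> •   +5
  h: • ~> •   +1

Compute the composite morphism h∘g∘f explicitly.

Answer: +2

Derivation:
  0 +4≡4 +5≡1 +1≡2  (mod 8)
result: +2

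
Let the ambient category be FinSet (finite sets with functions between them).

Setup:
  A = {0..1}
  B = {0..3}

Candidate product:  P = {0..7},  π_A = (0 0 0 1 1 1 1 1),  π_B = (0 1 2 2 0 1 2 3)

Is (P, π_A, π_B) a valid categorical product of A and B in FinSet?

|A|·|B| = 2·4 = 8;  |P| = 8
Check the pairing map k ↦ (π_A(k), π_B(k)):
  0 ↦ (0,0)
  1 ↦ (0,1)
  2 ↦ (0,2)
  3 ↦ (1,2)
  4 ↦ (1,0)
  5 ↦ (1,1)
  6 ↦ (1,2)  ✗ repeats pair of k=3
  7 ↦ (1,3)
distinct pairs in image: 7 / 8 needed
  → (1,2) hit at k=3 and k=6

Answer: NOT A VALID PRODUCT — duplicate pair at indices 6,3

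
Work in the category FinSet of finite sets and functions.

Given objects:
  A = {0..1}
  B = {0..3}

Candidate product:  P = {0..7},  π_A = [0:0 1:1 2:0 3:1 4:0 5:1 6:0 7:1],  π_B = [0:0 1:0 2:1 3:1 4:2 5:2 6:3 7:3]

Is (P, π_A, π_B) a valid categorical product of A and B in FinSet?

|A|·|B| = 2·4 = 8;  |P| = 8
Check the pairing map k ↦ (π_A(k), π_B(k)):
  0 : (0,0)
  1 : (1,0)
  2 : (0,1)
  3 : (1,1)
  4 : (0,2)
  5 : (1,2)
  6 : (0,3)
  7 : (1,3)
distinct pairs in image: 8 / 8 needed
  → bijection onto A×B; projections well-typed.

Answer: VALID PRODUCT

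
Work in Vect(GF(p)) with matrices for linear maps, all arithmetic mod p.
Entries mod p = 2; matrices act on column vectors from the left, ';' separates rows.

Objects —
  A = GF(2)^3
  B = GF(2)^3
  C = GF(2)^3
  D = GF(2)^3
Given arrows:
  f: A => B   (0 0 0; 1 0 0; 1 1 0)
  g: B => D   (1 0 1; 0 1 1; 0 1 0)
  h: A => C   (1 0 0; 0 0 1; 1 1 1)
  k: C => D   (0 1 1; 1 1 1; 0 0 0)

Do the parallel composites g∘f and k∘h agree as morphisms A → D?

Answer: DOES NOT COMMUTE

Work:
Path 1 = f;g:
  e0=[1,0,0] f=>[0,1,1] g=>[1,0,1]
  e1=[0,1,0] f=>[0,0,1] g=>[1,1,0]
  e2=[0,0,1] f=>[0,0,0] g=>[0,0,0]
  composite₁ = (1 1 0; 0 1 0; 1 0 0)
Path 2 = h;k:
  e0=[1,0,0] h=>[1,0,1] k=>[1,0,0]
  e1=[0,1,0] h=>[0,0,1] k=>[1,1,0]
  e2=[0,0,1] h=>[0,1,1] k=>[0,0,0]
  composite₂ = (1 1 0; 0 1 0; 0 0 0)
Equal? distinct morphisms ✗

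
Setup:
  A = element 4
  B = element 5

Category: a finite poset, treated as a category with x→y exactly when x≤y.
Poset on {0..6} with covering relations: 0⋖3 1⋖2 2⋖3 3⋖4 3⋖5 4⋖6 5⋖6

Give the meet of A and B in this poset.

Lower bounds of A=4 and B=5: {0,1,2,3}
  0 <= 3
  1 <= 3
  2 <= 3
  3 <= 3
glb = 3

Answer: A∧B = 3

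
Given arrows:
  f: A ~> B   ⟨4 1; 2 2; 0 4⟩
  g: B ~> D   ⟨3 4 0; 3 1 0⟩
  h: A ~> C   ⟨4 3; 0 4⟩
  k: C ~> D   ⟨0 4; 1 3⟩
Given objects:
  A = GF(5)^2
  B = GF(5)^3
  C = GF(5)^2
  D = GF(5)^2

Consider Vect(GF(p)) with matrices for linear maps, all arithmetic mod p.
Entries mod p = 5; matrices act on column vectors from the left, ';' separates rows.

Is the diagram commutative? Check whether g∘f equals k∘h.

1) trace f;g:
  e0=[1,0] f~>[4,2,0] g~>[0,4]
  e1=[0,1] f~>[1,2,4] g~>[1,0]
  result₁ = ⟨0 1; 4 0⟩
2) trace h;k:
  e0=[1,0] h~>[4,0] k~>[0,4]
  e1=[0,1] h~>[3,4] k~>[1,0]
  result₂ = ⟨0 1; 4 0⟩
Equal? same morphism ✓

Answer: COMMUTES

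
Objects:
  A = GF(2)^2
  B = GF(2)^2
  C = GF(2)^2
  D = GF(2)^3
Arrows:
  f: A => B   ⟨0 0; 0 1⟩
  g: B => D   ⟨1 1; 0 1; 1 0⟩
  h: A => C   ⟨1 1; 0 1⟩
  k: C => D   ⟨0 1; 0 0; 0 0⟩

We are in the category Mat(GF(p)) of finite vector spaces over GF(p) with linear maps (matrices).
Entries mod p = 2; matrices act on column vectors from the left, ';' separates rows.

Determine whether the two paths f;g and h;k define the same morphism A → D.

Path 1 = f;g:
  e0=[1,0] f=>[0,0] g=>[0,0,0]
  e1=[0,1] f=>[0,1] g=>[1,1,0]
  result₁ = ⟨0 1; 0 1; 0 0⟩
Path 2 = h;k:
  e0=[1,0] h=>[1,0] k=>[0,0,0]
  e1=[0,1] h=>[1,1] k=>[1,0,0]
  result₂ = ⟨0 1; 0 0; 0 0⟩
Equal? distinct morphisms ✗

Answer: DOES NOT COMMUTE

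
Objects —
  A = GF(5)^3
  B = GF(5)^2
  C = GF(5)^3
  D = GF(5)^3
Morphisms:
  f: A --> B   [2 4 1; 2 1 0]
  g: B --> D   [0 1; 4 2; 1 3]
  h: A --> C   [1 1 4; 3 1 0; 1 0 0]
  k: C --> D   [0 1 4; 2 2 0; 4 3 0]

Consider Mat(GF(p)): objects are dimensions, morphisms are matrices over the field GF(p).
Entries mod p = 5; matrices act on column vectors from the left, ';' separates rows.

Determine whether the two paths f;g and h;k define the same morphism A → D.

Answer: DOES NOT COMMUTE

Trace:
Path 1 = f;g:
  e0=(1,0,0) f-->(2,2) g-->(2,2,3)
  e1=(0,1,0) f-->(4,1) g-->(1,3,2)
  e2=(0,0,1) f-->(1,0) g-->(0,4,1)
  composite₁ = [2 1 0; 2 3 4; 3 2 1]
Path 2 = h;k:
  e0=(1,0,0) h-->(1,3,1) k-->(2,3,3)
  e1=(0,1,0) h-->(1,1,0) k-->(1,4,2)
  e2=(0,0,1) h-->(4,0,0) k-->(0,3,1)
  composite₂ = [2 1 0; 3 4 3; 3 2 1]
Equal? NO — does not commute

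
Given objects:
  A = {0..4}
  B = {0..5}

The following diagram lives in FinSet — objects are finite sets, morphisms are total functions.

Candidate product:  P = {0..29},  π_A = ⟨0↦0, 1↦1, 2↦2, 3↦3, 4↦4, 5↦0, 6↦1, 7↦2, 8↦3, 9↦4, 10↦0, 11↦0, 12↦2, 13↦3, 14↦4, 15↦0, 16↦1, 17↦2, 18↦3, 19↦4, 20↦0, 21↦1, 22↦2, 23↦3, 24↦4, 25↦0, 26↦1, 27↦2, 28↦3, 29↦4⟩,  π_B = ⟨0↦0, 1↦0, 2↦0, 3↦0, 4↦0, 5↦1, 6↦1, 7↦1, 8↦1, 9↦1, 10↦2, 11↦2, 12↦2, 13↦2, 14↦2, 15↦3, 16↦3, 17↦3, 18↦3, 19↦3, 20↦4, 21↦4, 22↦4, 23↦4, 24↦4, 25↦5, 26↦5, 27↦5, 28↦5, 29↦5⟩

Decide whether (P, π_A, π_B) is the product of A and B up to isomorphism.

|A|·|B| = 5·6 = 30;  |P| = 30
Check the pairing map k ↦ (π_A(k), π_B(k)):
  0 ↦ (0,0)
  1 ↦ (1,0)
  2 ↦ (2,0)
  3 ↦ (3,0)
  4 ↦ (4,0)
  5 ↦ (0,1)
  6 ↦ (1,1)
  7 ↦ (2,1)
  8 ↦ (3,1)
  9 ↦ (4,1)
  10 ↦ (0,2)
  11 ↦ (0,2)  ✗ repeats pair of k=10
  12 ↦ (2,2)
  13 ↦ (3,2)
  14 ↦ (4,2)
  15 ↦ (0,3)
  16 ↦ (1,3)
  17 ↦ (2,3)
  18 ↦ (3,3)
  19 ↦ (4,3)
  20 ↦ (0,4)
  21 ↦ (1,4)
  22 ↦ (2,4)
  23 ↦ (3,4)
  24 ↦ (4,4)
  25 ↦ (0,5)
  26 ↦ (1,5)
  27 ↦ (2,5)
  28 ↦ (3,5)
  29 ↦ (4,5)
distinct pairs in image: 29 / 30 needed
  → (0,2) hit at k=10 and k=11

Answer: NOT A VALID PRODUCT — duplicate pair at indices 10,11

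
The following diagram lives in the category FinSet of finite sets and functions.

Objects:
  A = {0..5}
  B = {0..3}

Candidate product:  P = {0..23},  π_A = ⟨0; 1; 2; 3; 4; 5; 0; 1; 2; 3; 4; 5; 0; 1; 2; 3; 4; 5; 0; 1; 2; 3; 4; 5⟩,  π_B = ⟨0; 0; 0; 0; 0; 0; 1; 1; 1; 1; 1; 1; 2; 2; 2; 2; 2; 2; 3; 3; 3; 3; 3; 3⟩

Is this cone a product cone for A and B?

Answer: VALID PRODUCT

Work:
|A|·|B| = 6·4 = 24;  |P| = 24
Check the pairing map k ↦ (π_A(k), π_B(k)):
  0 : (0,0)
  1 : (1,0)
  2 : (2,0)
  3 : (3,0)
  4 : (4,0)
  5 : (5,0)
  6 : (0,1)
  7 : (1,1)
  8 : (2,1)
  9 : (3,1)
  10 : (4,1)
  11 : (5,1)
  12 : (0,2)
  13 : (1,2)
  14 : (2,2)
  15 : (3,2)
  16 : (4,2)
  17 : (5,2)
  18 : (0,3)
  19 : (1,3)
  20 : (2,3)
  21 : (3,3)
  22 : (4,3)
  23 : (5,3)
distinct pairs in image: 24 / 24 needed
  → bijection onto A×B; projections well-typed.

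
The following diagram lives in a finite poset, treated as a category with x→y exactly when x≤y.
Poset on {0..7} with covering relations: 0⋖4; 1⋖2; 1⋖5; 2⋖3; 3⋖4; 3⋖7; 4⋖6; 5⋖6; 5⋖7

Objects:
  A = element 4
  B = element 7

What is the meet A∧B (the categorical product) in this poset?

Answer: A∧B = 3

Derivation:
{x : x<=A ∧ x<=B} = {1,2,3}  (A=4, B=7)
  1 <= 3
  2 <= 3
  3 <= 3
glb = 3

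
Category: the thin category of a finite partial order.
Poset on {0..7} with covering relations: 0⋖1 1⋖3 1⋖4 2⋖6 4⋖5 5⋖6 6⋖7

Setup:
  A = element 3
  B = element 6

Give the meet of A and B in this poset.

Answer: A∧B = 1

Derivation:
{x : x≤A ∧ x≤B} = {0,1}  (A=3, B=6)
  0 ≤ 1
  1 ≤ 1
glb = 1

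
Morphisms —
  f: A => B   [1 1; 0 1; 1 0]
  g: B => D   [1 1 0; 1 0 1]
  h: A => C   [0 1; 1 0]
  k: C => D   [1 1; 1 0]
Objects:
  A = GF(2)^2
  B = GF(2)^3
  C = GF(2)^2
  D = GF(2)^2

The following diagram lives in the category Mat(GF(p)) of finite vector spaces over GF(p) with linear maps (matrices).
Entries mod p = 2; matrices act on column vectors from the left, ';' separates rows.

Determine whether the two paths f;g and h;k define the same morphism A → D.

Answer: DOES NOT COMMUTE

Derivation:
Along f;g (path 1):
  e0=[1,0] f=>[1,0,1] g=>[1,0]
  e1=[0,1] f=>[1,1,0] g=>[0,1]
  result₁ = [1 0; 0 1]
Along h;k (path 2):
  e0=[1,0] h=>[0,1] k=>[1,0]
  e1=[0,1] h=>[1,0] k=>[1,1]
  result₂ = [1 1; 0 1]
Equal? NO — does not commute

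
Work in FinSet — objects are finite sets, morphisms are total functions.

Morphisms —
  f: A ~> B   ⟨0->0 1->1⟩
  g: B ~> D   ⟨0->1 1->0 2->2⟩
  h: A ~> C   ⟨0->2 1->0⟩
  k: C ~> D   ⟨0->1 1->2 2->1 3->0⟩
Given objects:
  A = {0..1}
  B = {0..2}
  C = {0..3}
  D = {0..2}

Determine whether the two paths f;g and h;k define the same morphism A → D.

Along f;g (path 1):
  0 f~>0 g~>1
  1 f~>1 g~>0
  ⟦path⟧₁ = ⟨0->1 1->0⟩
Along h;k (path 2):
  0 h~>2 k~>1
  1 h~>0 k~>1
  ⟦path⟧₂ = ⟨0->1 1->1⟩
Equal? differ; not commutative

Answer: DOES NOT COMMUTE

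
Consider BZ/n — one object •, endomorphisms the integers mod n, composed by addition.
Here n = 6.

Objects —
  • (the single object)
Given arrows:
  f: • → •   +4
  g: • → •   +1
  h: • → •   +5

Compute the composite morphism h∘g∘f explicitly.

Answer: +4

Work:
  0 +4≡4 +1≡5 +5≡4  (mod 6)
composite: +4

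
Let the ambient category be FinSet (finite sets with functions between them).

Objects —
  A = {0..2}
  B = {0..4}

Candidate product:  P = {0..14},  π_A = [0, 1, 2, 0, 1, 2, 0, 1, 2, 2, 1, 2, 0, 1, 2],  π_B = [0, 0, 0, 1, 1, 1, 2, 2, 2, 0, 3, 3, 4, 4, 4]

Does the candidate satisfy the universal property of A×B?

Answer: NOT A VALID PRODUCT — duplicate pair at indices 2,9

Trace:
|A|·|B| = 3·5 = 15;  |P| = 15
Check the pairing map k ↦ (π_A(k), π_B(k)):
  0 -> (0,0)
  1 -> (1,0)
  2 -> (2,0)
  3 -> (0,1)
  4 -> (1,1)
  5 -> (2,1)
  6 -> (0,2)
  7 -> (1,2)
  8 -> (2,2)
  9 -> (2,0)  ✗ repeats pair of k=2
  10 -> (1,3)
  11 -> (2,3)
  12 -> (0,4)
  13 -> (1,4)
  14 -> (2,4)
distinct pairs in image: 14 / 15 needed
  → (2,0) hit at k=2 and k=9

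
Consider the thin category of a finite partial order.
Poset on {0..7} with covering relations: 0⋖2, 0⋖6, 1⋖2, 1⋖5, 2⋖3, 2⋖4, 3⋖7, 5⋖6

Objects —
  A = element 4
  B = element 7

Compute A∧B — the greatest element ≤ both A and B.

Answer: A∧B = 2

Derivation:
Common predecessors of 4,7: {0,1,2}
  0 <= 2
  1 <= 2
  2 <= 2
glb = 2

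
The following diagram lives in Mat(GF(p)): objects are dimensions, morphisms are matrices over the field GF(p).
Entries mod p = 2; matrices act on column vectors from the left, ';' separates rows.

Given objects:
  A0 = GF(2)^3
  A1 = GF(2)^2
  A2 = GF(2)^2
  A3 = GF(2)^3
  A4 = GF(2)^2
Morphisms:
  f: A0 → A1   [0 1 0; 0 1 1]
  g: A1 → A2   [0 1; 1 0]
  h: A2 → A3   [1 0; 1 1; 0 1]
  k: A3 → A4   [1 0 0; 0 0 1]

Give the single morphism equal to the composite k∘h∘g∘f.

  e0=[1,0,0] f→[0,0] g→[0,0] h→[0,0,0] k→[0,0]
  e1=[0,1,0] f→[1,1] g→[1,1] h→[1,0,1] k→[1,1]
  e2=[0,0,1] f→[0,1] g→[1,0] h→[1,1,0] k→[1,0]
composite: [0 1 1; 0 1 0]

Answer: [0 1 1; 0 1 0]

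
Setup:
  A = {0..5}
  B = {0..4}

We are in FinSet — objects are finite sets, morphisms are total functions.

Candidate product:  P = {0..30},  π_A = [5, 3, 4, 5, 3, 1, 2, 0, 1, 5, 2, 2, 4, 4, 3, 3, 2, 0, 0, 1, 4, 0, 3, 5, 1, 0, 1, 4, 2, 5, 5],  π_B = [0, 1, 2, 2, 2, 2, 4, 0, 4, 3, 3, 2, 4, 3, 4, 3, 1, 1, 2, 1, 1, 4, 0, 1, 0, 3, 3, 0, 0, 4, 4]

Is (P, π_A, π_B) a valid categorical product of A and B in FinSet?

|A|·|B| = 6·5 = 30;  |P| = 31
  → cardinalities differ; no bijection possible.

Answer: NOT A VALID PRODUCT — |P|=31 ≠ |A|·|B|=30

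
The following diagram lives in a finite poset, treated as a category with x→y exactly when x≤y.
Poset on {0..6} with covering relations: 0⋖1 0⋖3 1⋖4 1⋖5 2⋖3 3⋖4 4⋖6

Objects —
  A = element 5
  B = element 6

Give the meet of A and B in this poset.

Lower bounds of A=5 and B=6: {0,1}
  0 ⊑ 1
  1 ⊑ 1
glb = 1

Answer: A∧B = 1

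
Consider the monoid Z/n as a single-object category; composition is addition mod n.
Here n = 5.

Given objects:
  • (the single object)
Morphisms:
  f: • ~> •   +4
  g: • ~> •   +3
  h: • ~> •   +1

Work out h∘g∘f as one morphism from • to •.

  0 +4≡4 +3≡2 +1≡3  (mod 5)
⟦path⟧: +3

Answer: +3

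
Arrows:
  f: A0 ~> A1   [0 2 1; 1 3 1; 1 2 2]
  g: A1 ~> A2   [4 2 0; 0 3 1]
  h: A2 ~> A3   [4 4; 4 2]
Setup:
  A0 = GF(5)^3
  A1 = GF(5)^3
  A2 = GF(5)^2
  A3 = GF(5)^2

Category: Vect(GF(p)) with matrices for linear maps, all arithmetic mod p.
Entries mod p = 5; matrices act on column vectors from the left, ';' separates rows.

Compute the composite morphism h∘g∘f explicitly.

  e0=(1,0,0) f~>(0,1,1) g~>(2,4) h~>(4,1)
  e1=(0,1,0) f~>(2,3,2) g~>(4,1) h~>(0,3)
  e2=(0,0,1) f~>(1,1,2) g~>(1,0) h~>(4,4)
⟦path⟧: [4 0 4; 1 3 4]

Answer: [4 0 4; 1 3 4]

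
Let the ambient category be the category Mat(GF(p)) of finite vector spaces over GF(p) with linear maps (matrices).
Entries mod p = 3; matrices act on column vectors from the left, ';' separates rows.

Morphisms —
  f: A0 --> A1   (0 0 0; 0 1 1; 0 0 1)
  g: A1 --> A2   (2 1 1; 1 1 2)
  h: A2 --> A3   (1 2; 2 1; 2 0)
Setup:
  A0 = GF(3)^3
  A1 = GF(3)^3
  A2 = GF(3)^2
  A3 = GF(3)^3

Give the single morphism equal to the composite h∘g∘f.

Answer: (0 0 2; 0 0 1; 0 2 1)

Work:
  e0=[1,0,0] f-->[0,0,0] g-->[0,0] h-->[0,0,0]
  e1=[0,1,0] f-->[0,1,0] g-->[1,1] h-->[0,0,2]
  e2=[0,0,1] f-->[0,1,1] g-->[2,0] h-->[2,1,1]
composite: (0 0 2; 0 0 1; 0 2 1)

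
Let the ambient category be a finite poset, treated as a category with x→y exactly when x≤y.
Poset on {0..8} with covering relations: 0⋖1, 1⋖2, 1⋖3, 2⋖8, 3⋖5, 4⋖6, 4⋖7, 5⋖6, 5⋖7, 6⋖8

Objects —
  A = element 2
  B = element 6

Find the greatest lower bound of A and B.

Answer: A∧B = 1

Derivation:
Common predecessors of 2,6: {0,1}
  0 ≤ 1
  1 ≤ 1
glb = 1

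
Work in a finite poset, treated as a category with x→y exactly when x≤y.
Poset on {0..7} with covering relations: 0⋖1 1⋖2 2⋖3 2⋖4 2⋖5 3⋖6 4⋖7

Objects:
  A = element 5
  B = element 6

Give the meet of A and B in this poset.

Answer: A∧B = 2

Trace:
Common predecessors of 5,6: {0,1,2}
  0 ≤ 2
  1 ≤ 2
  2 ≤ 2
glb = 2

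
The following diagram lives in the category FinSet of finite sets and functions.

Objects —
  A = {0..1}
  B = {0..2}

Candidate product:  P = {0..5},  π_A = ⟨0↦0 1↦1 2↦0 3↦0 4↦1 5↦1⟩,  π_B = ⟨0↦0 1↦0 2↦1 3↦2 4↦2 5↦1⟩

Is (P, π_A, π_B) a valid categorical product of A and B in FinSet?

Answer: VALID PRODUCT

Work:
|A|·|B| = 2·3 = 6;  |P| = 6
Check the pairing map k ↦ (π_A(k), π_B(k)):
  0 ↦ (0,0)
  1 ↦ (1,0)
  2 ↦ (0,1)
  3 ↦ (0,2)
  4 ↦ (1,2)
  5 ↦ (1,1)
distinct pairs in image: 6 / 6 needed
  → bijection onto A×B; projections well-typed.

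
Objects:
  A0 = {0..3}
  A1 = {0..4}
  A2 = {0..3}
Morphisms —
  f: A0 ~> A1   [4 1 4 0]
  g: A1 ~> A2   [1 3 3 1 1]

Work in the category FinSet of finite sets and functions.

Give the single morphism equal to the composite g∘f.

  0 f~>4 g~>1
  1 f~>1 g~>3
  2 f~>4 g~>1
  3 f~>0 g~>1
⟦path⟧: [1 3 1 1]

Answer: [1 3 1 1]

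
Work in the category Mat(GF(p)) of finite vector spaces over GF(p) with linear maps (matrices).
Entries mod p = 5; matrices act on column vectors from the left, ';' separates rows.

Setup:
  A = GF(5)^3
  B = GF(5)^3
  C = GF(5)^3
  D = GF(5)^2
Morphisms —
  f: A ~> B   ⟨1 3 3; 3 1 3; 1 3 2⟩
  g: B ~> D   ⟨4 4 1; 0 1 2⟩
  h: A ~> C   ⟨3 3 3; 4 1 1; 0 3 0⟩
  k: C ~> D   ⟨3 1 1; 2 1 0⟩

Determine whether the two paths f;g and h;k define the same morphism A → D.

Answer: DOES NOT COMMUTE

Trace:
Along f;g (path 1):
  e0=[1,0,0] f~>[1,3,1] g~>[2,0]
  e1=[0,1,0] f~>[3,1,3] g~>[4,2]
  e2=[0,0,1] f~>[3,3,2] g~>[1,2]
  ⟦path⟧₁ = ⟨2 4 1; 0 2 2⟩
Along h;k (path 2):
  e0=[1,0,0] h~>[3,4,0] k~>[3,0]
  e1=[0,1,0] h~>[3,1,3] k~>[3,2]
  e2=[0,0,1] h~>[3,1,0] k~>[0,2]
  ⟦path⟧₂ = ⟨3 3 0; 0 2 2⟩
Equal? differ; not commutative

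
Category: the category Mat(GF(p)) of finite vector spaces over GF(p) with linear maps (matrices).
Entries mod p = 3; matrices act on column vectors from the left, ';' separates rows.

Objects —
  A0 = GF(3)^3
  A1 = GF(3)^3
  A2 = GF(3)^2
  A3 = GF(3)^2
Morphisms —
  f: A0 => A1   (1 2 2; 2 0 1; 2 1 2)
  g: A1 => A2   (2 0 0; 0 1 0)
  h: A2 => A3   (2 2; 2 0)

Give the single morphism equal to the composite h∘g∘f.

  e0=⟨1,0,0⟩ f=>⟨1,2,2⟩ g=>⟨2,2⟩ h=>⟨2,1⟩
  e1=⟨0,1,0⟩ f=>⟨2,0,1⟩ g=>⟨1,0⟩ h=>⟨2,2⟩
  e2=⟨0,0,1⟩ f=>⟨2,1,2⟩ g=>⟨1,1⟩ h=>⟨1,2⟩
result: (2 2 1; 1 2 2)

Answer: (2 2 1; 1 2 2)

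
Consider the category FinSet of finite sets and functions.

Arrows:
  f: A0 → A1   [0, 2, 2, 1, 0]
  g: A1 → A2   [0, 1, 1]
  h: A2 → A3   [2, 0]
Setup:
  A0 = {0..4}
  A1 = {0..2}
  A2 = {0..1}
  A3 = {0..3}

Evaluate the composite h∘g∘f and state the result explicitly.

Answer: [2, 0, 0, 0, 2]

Trace:
  0 f→0 g→0 h→2
  1 f→2 g→1 h→0
  2 f→2 g→1 h→0
  3 f→1 g→1 h→0
  4 f→0 g→0 h→2
⟦path⟧: [2, 0, 0, 0, 2]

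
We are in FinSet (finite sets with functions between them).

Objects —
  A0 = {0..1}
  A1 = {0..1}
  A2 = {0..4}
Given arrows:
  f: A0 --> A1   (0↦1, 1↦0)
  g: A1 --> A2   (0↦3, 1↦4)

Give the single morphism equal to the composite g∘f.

Answer: (0↦4, 1↦3)

Trace:
  0 f-->1 g-->4
  1 f-->0 g-->3
result: (0↦4, 1↦3)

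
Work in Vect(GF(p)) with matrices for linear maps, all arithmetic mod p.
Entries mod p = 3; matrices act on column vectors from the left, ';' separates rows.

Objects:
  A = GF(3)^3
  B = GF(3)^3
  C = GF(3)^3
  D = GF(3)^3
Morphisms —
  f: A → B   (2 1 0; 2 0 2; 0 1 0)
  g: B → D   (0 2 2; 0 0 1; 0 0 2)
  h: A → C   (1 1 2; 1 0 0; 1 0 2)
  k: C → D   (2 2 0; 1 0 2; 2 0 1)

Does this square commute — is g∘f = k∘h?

Path 1 = f;g:
  e0=(1,0,0) f→(2,2,0) g→(1,0,0)
  e1=(0,1,0) f→(1,0,1) g→(2,1,2)
  e2=(0,0,1) f→(0,2,0) g→(1,0,0)
  composite₁ = (1 2 1; 0 1 0; 0 2 0)
Path 2 = h;k:
  e0=(1,0,0) h→(1,1,1) k→(1,0,0)
  e1=(0,1,0) h→(1,0,0) k→(2,1,2)
  e2=(0,0,1) h→(2,0,2) k→(1,0,0)
  composite₂ = (1 2 1; 0 1 0; 0 2 0)
Equal? equal; square commutes

Answer: COMMUTES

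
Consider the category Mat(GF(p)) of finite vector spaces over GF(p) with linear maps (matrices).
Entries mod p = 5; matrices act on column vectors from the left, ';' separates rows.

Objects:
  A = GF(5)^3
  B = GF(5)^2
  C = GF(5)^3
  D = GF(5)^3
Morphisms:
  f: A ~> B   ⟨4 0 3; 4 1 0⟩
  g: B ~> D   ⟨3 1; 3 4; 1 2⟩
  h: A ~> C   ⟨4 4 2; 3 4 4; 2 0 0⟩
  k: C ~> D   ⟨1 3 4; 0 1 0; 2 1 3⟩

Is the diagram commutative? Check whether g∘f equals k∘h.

Answer: COMMUTES

Derivation:
Path 1 = f;g:
  e0=[1,0,0] f~>[4,4] g~>[1,3,2]
  e1=[0,1,0] f~>[0,1] g~>[1,4,2]
  e2=[0,0,1] f~>[3,0] g~>[4,4,3]
  result₁ = ⟨1 1 4; 3 4 4; 2 2 3⟩
Path 2 = h;k:
  e0=[1,0,0] h~>[4,3,2] k~>[1,3,2]
  e1=[0,1,0] h~>[4,4,0] k~>[1,4,2]
  e2=[0,0,1] h~>[2,4,0] k~>[4,4,3]
  result₂ = ⟨1 1 4; 3 4 4; 2 2 3⟩
Equal? equal; square commutes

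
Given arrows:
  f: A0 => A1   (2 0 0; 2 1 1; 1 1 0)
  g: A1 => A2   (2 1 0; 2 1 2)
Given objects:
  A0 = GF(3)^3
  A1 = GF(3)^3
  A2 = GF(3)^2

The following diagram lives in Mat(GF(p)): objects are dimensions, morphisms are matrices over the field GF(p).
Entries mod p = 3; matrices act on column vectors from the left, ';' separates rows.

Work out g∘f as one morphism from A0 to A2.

Answer: (0 1 1; 2 0 1)

Work:
  e0=[1,0,0] f=>[2,2,1] g=>[0,2]
  e1=[0,1,0] f=>[0,1,1] g=>[1,0]
  e2=[0,0,1] f=>[0,1,0] g=>[1,1]
result: (0 1 1; 2 0 1)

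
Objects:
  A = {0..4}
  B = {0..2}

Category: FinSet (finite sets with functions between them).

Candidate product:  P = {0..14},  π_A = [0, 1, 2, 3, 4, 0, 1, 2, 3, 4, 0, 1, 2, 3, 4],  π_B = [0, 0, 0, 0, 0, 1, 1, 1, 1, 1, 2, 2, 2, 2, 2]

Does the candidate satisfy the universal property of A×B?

|A|·|B| = 5·3 = 15;  |P| = 15
Check the pairing map k ↦ (π_A(k), π_B(k)):
  0 : (0,0)
  1 : (1,0)
  2 : (2,0)
  3 : (3,0)
  4 : (4,0)
  5 : (0,1)
  6 : (1,1)
  7 : (2,1)
  8 : (3,1)
  9 : (4,1)
  10 : (0,2)
  11 : (1,2)
  12 : (2,2)
  13 : (3,2)
  14 : (4,2)
distinct pairs in image: 15 / 15 needed
  → bijection onto A×B; projections well-typed.

Answer: VALID PRODUCT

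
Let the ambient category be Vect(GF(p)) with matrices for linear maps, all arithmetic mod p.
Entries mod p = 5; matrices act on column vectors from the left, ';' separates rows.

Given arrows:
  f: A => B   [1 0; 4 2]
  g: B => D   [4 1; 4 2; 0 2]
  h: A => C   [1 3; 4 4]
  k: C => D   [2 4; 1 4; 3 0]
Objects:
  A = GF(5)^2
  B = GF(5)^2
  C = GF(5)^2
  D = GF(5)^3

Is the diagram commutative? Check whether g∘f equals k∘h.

1) trace f;g:
  e0=[1,0] f=>[1,4] g=>[3,2,3]
  e1=[0,1] f=>[0,2] g=>[2,4,4]
  result₁ = [3 2; 2 4; 3 4]
2) trace h;k:
  e0=[1,0] h=>[1,4] k=>[3,2,3]
  e1=[0,1] h=>[3,4] k=>[2,4,4]
  result₂ = [3 2; 2 4; 3 4]
Equal? YES — commutes

Answer: COMMUTES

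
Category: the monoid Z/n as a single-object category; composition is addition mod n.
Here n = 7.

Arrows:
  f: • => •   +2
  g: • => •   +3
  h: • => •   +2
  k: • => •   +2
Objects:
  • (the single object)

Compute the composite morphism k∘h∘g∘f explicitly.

Answer: +2

Trace:
  0 +2≡2 +3≡5 +2≡0 +2≡2  (mod 7)
composite: +2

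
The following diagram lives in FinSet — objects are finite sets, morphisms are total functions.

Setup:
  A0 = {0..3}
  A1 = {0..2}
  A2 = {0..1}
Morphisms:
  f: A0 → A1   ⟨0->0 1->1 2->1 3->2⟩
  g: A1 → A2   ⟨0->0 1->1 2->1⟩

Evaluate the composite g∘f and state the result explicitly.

Answer: ⟨0->0 1->1 2->1 3->1⟩

Derivation:
  0 f→0 g→0
  1 f→1 g→1
  2 f→1 g→1
  3 f→2 g→1
result: ⟨0->0 1->1 2->1 3->1⟩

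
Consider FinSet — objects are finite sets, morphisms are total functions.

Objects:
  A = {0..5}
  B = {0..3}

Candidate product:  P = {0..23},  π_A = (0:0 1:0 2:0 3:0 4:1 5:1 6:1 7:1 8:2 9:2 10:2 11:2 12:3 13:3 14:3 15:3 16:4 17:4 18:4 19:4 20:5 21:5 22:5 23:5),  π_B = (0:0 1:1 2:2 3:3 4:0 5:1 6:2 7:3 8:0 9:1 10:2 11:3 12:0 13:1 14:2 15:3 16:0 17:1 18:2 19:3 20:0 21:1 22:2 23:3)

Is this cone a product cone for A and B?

|A|·|B| = 6·4 = 24;  |P| = 24
Check the pairing map k ↦ (π_A(k), π_B(k)):
  0 : (0,0)
  1 : (0,1)
  2 : (0,2)
  3 : (0,3)
  4 : (1,0)
  5 : (1,1)
  6 : (1,2)
  7 : (1,3)
  8 : (2,0)
  9 : (2,1)
  10 : (2,2)
  11 : (2,3)
  12 : (3,0)
  13 : (3,1)
  14 : (3,2)
  15 : (3,3)
  16 : (4,0)
  17 : (4,1)
  18 : (4,2)
  19 : (4,3)
  20 : (5,0)
  21 : (5,1)
  22 : (5,2)
  23 : (5,3)
distinct pairs in image: 24 / 24 needed
  → bijection onto A×B; projections well-typed.

Answer: VALID PRODUCT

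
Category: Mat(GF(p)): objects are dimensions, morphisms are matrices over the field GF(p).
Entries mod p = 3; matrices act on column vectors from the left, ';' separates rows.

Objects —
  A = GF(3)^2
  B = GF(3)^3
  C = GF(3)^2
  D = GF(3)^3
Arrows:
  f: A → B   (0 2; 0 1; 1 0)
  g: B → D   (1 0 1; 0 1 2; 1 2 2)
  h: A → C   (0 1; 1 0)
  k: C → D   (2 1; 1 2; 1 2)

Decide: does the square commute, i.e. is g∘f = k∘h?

Answer: COMMUTES

Trace:
1) trace f;g:
  e0=⟨1,0⟩ f→⟨0,0,1⟩ g→⟨1,2,2⟩
  e1=⟨0,1⟩ f→⟨2,1,0⟩ g→⟨2,1,1⟩
  ⟦path⟧₁ = (1 2; 2 1; 2 1)
2) trace h;k:
  e0=⟨1,0⟩ h→⟨0,1⟩ k→⟨1,2,2⟩
  e1=⟨0,1⟩ h→⟨1,0⟩ k→⟨2,1,1⟩
  ⟦path⟧₂ = (1 2; 2 1; 2 1)
Equal? YES — commutes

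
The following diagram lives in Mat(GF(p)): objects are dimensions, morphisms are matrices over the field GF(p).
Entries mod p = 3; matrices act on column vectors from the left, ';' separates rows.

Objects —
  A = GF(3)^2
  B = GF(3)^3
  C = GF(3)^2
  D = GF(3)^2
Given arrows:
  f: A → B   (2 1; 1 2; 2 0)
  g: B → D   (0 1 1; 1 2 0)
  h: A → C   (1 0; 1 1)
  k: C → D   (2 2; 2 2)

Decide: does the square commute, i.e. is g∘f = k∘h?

Along f;g (path 1):
  e0=[1,0] f→[2,1,2] g→[0,1]
  e1=[0,1] f→[1,2,0] g→[2,2]
  composite₁ = (0 2; 1 2)
Along h;k (path 2):
  e0=[1,0] h→[1,1] k→[1,1]
  e1=[0,1] h→[0,1] k→[2,2]
  composite₂ = (1 2; 1 2)
Equal? differ; not commutative

Answer: DOES NOT COMMUTE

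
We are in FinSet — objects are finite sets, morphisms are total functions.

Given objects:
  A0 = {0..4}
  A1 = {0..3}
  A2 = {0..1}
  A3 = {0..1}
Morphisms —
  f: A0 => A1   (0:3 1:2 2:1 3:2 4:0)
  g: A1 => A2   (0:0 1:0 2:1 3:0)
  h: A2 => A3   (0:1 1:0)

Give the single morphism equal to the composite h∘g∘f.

Answer: (0:1 1:0 2:1 3:0 4:1)

Work:
  0 f=>3 g=>0 h=>1
  1 f=>2 g=>1 h=>0
  2 f=>1 g=>0 h=>1
  3 f=>2 g=>1 h=>0
  4 f=>0 g=>0 h=>1
result: (0:1 1:0 2:1 3:0 4:1)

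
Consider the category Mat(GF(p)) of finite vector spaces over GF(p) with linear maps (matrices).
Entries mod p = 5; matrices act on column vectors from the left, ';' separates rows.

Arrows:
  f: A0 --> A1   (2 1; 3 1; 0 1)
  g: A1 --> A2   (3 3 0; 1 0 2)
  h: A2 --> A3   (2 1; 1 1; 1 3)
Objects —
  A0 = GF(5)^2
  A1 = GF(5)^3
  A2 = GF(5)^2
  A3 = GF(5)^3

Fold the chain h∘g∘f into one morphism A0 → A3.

Answer: (2 0; 2 4; 1 0)

Work:
  e0=⟨1,0⟩ f-->⟨2,3,0⟩ g-->⟨0,2⟩ h-->⟨2,2,1⟩
  e1=⟨0,1⟩ f-->⟨1,1,1⟩ g-->⟨1,3⟩ h-->⟨0,4,0⟩
result: (2 0; 2 4; 1 0)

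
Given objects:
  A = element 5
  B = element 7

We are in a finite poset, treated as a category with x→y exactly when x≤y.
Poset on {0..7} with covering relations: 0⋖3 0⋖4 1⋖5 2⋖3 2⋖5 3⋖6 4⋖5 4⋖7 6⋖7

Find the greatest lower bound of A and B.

Answer: NO MEET EXISTS

Work:
Lower bounds of A=5 and B=7: {0,2,4}
  maximal lower bounds 2 and 4 are incomparable: neither 2<=4 nor 4<=2
→ no greatest lower bound exists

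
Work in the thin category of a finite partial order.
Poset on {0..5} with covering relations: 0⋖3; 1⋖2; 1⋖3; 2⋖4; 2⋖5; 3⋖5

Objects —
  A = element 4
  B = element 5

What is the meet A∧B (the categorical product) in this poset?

Answer: A∧B = 2

Derivation:
Lower bounds of A=4 and B=5: {1,2}
  1 ⊑ 2
  2 ⊑ 2
glb = 2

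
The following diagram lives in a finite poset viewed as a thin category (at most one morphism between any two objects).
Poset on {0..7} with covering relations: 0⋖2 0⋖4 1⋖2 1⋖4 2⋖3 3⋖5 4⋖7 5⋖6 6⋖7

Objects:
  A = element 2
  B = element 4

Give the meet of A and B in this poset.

Common predecessors of 2,4: {0,1}
  maximal lower bounds 0 and 1 are incomparable: neither 0≤1 nor 1≤0
→ no greatest lower bound exists

Answer: NO MEET EXISTS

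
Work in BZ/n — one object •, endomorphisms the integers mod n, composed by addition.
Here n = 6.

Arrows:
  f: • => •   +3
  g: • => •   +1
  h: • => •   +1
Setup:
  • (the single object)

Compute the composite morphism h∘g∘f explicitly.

  0 +3≡3 +1≡4 +1≡5  (mod 6)
⟦path⟧: +5

Answer: +5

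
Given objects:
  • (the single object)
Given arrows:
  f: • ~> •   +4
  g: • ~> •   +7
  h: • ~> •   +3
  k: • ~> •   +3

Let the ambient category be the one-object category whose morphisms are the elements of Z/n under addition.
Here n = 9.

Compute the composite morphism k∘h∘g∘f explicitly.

Answer: +8

Trace:
  0 +4≡4 +7≡2 +3≡5 +3≡8  (mod 9)
⟦path⟧: +8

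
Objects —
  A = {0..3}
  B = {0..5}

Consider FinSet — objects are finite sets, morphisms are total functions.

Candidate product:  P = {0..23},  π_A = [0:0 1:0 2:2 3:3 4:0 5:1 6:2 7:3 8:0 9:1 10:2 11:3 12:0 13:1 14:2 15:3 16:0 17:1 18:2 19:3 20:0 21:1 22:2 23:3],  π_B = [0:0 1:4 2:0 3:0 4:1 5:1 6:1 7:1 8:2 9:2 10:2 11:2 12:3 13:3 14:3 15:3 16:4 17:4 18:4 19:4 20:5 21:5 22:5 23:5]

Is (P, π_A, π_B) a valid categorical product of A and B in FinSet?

Answer: NOT A VALID PRODUCT — duplicate pair at indices 16,1

Trace:
|A|·|B| = 4·6 = 24;  |P| = 24
Check the pairing map k ↦ (π_A(k), π_B(k)):
  0 : (0,0)
  1 : (0,4)
  2 : (2,0)
  3 : (3,0)
  4 : (0,1)
  5 : (1,1)
  6 : (2,1)
  7 : (3,1)
  8 : (0,2)
  9 : (1,2)
  10 : (2,2)
  11 : (3,2)
  12 : (0,3)
  13 : (1,3)
  14 : (2,3)
  15 : (3,3)
  16 : (0,4)  ✗ repeats pair of k=1
  17 : (1,4)
  18 : (2,4)
  19 : (3,4)
  20 : (0,5)
  21 : (1,5)
  22 : (2,5)
  23 : (3,5)
distinct pairs in image: 23 / 24 needed
  → (0,4) hit at k=1 and k=16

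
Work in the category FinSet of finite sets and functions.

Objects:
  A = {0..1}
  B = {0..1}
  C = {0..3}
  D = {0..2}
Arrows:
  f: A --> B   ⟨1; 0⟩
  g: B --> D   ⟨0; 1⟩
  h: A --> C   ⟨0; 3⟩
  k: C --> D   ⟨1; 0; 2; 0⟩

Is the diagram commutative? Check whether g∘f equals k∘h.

1) trace f;g:
  0 f-->1 g-->1
  1 f-->0 g-->0
  ⟦path⟧₁ = ⟨1; 0⟩
2) trace h;k:
  0 h-->0 k-->1
  1 h-->3 k-->0
  ⟦path⟧₂ = ⟨1; 0⟩
Equal? same morphism ✓

Answer: COMMUTES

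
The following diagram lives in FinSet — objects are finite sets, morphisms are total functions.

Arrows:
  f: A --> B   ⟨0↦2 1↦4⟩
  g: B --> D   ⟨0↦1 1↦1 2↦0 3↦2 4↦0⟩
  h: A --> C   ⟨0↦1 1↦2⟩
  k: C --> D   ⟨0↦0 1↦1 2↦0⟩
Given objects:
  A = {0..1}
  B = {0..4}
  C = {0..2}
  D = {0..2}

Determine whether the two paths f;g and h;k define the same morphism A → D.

Answer: DOES NOT COMMUTE

Derivation:
1) trace f;g:
  0 f-->2 g-->0
  1 f-->4 g-->0
  ⟦path⟧₁ = ⟨0↦0 1↦0⟩
2) trace h;k:
  0 h-->1 k-->1
  1 h-->2 k-->0
  ⟦path⟧₂ = ⟨0↦1 1↦0⟩
Equal? differ; not commutative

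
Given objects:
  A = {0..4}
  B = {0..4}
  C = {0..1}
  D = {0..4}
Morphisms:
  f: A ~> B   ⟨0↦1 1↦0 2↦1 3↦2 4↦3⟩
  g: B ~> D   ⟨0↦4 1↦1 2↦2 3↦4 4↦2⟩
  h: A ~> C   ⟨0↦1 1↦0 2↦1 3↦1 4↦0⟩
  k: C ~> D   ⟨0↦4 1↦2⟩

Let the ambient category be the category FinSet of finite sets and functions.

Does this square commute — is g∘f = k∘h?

Answer: DOES NOT COMMUTE

Trace:
1) trace f;g:
  0 f~>1 g~>1
  1 f~>0 g~>4
  2 f~>1 g~>1
  3 f~>2 g~>2
  4 f~>3 g~>4
  result₁ = ⟨0↦1 1↦4 2↦1 3↦2 4↦4⟩
2) trace h;k:
  0 h~>1 k~>2
  1 h~>0 k~>4
  2 h~>1 k~>2
  3 h~>1 k~>2
  4 h~>0 k~>4
  result₂ = ⟨0↦2 1↦4 2↦2 3↦2 4↦4⟩
Equal? NO — does not commute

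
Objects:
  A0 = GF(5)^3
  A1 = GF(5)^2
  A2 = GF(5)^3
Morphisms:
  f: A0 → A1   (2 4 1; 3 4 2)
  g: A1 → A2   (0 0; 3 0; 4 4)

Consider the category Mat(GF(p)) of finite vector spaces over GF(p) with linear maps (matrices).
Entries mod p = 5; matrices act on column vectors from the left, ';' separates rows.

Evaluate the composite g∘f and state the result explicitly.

Answer: (0 0 0; 1 2 3; 0 2 2)

Work:
  e0=[1,0,0] f→[2,3] g→[0,1,0]
  e1=[0,1,0] f→[4,4] g→[0,2,2]
  e2=[0,0,1] f→[1,2] g→[0,3,2]
composite: (0 0 0; 1 2 3; 0 2 2)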